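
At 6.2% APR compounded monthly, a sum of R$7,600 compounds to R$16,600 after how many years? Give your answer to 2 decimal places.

Periodic rate i = 0.062/12 = 0.00516667.
n = ln(16600/7600) / ln(1+0.00516667) = ln(2.18421) / 0.005153 = 151.6008 months
= 151.6008/12 years

12.63 years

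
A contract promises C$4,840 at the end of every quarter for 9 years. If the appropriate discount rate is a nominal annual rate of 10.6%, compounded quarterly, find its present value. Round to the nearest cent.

C$111,409.18

Periodic rate i = 0.106/4 = 0.0265; n = 9 × 4 = 36 periods.
PV = PMT · [1 − (1+i)^(−n)] / i = 4840 · 23.018425 = 111,409.1788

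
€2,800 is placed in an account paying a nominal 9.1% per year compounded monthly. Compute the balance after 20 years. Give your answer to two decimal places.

€17,162.95

Periodic rate i = 0.091/12 = 0.00758333; n = 20 × 12 = 240 periods.
FV = PV·(1+i)^n = 2,800 × 6.129627 = 17,162.9549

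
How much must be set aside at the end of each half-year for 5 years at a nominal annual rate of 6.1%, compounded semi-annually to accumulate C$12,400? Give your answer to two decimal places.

C$1,079.17

Periodic rate i = 0.061/2 = 0.0305; n = 5 × 2 = 10 periods.
FV-annuity factor = 11.490312; PMT = 12400 / 11.490312 = 1,079.1700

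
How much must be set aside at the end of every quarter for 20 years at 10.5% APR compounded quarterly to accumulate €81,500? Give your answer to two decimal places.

€307.92

i = 0.105/4 = 0.02625 per quarter; n = 20·4 = 80.
PMT = 81500 / ( [(1+0.02625)^80 − 1] / 0.02625 ) = 81500 / 264.682753 = 307.9158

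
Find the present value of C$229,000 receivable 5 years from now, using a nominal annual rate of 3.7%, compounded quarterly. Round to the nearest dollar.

C$190,485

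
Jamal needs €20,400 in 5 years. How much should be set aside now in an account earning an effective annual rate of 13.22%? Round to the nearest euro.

€10,965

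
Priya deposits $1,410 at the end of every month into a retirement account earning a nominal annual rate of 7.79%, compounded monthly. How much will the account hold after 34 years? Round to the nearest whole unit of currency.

Periodic rate i = 0.0779/12 = 0.00649167; n = 34 × 12 = 408 periods.
FV = PMT · [(1+i)^n − 1] / i = 1410 · 2004.687913 = 2,826,609.9580

$2,826,610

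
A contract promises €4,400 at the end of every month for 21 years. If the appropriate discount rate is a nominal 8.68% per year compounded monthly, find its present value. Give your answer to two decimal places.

Periodic rate i = 0.0868/12 = 0.00723333; n = 21 × 12 = 252 periods.
PV = PMT · [1 − (1+i)^(−n)] / i = 4400 · 115.764574 = 509,364.1236

€509,364.12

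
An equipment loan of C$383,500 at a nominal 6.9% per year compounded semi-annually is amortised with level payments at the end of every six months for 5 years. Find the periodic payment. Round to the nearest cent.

i = 0.069/2 = 0.0345 per half-year; n = 5·2 = 10.
Annuity-PV factor = 8.337604; PMT = 383500 / 8.337604 = 45,996.4273

C$45,996.43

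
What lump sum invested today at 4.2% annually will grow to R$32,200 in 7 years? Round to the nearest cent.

R$24,142.48

Discount factor = (1+0.042)^(−7) = 0.749766; PV = 32,200 × 0.749766 = 24,142.4777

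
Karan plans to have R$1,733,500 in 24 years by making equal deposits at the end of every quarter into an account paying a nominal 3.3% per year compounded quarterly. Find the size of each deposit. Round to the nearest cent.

i = 0.033/4 = 0.00825 per quarter; n = 24·4 = 96.
PMT = 1.7335e+06 / ( [(1+0.00825)^96 − 1] / 0.00825 ) = 1.7335e+06 / 145.532823 = 11,911.4023

R$11,911.40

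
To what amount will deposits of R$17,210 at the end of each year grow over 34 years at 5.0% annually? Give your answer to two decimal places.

R$1,464,002.37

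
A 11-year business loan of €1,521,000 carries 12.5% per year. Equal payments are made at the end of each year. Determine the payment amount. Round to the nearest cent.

PMT = 1.521e+06 / ( [1 − (1+0.125)^(−11)] / 0.125 ) = 1.521e+06 / 5.810161 = 261,782.7753

€261,782.78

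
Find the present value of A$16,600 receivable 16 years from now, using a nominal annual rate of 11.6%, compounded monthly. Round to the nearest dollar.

A$2,618

i = 0.116/12 = 0.00966667 per month; n = 16·12 = 192.
PV = 16,600 / (1 + 0.00966667)^192 = 16,600 / 6.341319 = 2,617.7521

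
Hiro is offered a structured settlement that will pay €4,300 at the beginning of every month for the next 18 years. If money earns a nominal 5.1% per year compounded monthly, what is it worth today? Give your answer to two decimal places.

€609,542.91

With 12 periods per year: i = 0.00425, n = 216.
Annuity factor a(216|0.00425) × (1+i) = 141.754164; PV = 4300 × 141.754164 = 609,542.9070
Payments are at the start of each period, so multiply by (1+i).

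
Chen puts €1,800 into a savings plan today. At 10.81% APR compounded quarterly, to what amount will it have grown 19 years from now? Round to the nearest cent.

With 4 periods per year: i = 0.027025, n = 76.
FV = 1,800 × (1 + 0.027025)^76 = 13,659.3387

€13,659.34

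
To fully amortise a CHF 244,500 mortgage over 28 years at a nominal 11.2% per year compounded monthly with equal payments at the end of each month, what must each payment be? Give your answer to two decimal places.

CHF 2,387.26

Periodic rate i = 0.112/12 = 0.00933333; n = 28 × 12 = 336 periods.
Annuity-PV factor = 102.418614; PMT = 244500 / 102.418614 = 2,387.2614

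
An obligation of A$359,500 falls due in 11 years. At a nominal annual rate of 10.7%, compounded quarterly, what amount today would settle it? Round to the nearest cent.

A$112,525.66

With 4 periods per year: i = 0.02675, n = 44.
PV = 359,500 / (1 + 0.02675)^44 = 359,500 / 3.194827 = 112,525.6648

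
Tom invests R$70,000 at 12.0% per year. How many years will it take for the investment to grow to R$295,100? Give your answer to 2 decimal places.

(1+i)^n = 295100/70000 = 4.21571, so n = ln 4.21571 / ln 1.12 = 12.6960 years

12.70 years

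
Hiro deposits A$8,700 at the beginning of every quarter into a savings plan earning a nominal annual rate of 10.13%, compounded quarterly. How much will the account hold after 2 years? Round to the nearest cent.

With 4 periods per year: i = 0.025325, n = 8.
FV = 8700 × [(1+0.025325)^8 − 1] / 0.025325 × (1+i) = 8700 × 8.967673 = 78,018.7561
(Beginning-of-period payments → annuity-due factor ×(1+i).)

A$78,018.76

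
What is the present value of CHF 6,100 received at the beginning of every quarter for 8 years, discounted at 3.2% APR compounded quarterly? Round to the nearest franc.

CHF 172,988

i = 0.032/4 = 0.008 per quarter; n = 8·4 = 32.
PV = PMT · [1 − (1+i)^(−n)] / i × (1+i) = 6100 · 28.358708 = 172,988.1185
Payments are at the start of each period, so multiply by (1+i).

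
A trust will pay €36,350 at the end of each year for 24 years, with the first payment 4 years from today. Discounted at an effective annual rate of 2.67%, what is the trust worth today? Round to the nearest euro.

€589,577

Value one period before first payment (t=3): 36350 × [1 − (1+0.0267)^(−24)] / 0.0267 = 36350 × 17.553634 = 638,074.5876
PV₀ = 638,074.5876 / (1+0.0267)^3 = 638,074.5876 / 1.082258 = 589,577.3115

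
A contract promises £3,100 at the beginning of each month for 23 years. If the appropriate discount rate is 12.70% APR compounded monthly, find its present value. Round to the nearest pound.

£279,818

With 12 periods per year: i = 0.0105833, n = 276.
Annuity factor a(276|0.0105833) × (1+i) = 90.263730; PV = 3100 × 90.263730 = 279,817.5618
(annuity-due: payments at period start, so ×(1+i).)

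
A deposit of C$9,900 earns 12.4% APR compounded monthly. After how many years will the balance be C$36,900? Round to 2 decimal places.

Periodic rate i = 0.124/12 = 0.0103333.
n = ln(36900/9900) / ln(1+0.0103333) = ln(3.72727) / 0.010280 = 127.9803 months
= 127.9803/12 years

10.67 years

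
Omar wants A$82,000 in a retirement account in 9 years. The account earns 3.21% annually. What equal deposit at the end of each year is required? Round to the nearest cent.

A$8,002.76

PMT = 82000 / ( [(1+0.0321)^9 − 1] / 0.0321 ) = 82000 / 10.246459 = 8,002.7649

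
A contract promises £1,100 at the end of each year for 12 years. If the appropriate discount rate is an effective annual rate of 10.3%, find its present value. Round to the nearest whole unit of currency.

£7,386

Annuity factor a(12|0.103) = 6.714705; PV = 1100 × 6.714705 = 7,386.1750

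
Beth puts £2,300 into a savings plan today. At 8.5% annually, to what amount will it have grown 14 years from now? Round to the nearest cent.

FV = 2,300 × (1 + 0.085)^14 = 7,206.8282

£7,206.83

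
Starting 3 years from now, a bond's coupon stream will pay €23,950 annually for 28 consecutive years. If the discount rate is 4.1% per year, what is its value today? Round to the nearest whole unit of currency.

Value one period before first payment (t=2): 23950 × [1 − (1+0.041)^(−28)] / 0.041 = 23950 × 16.472605 = 394,518.8785
Discount back 2 years: 394,518.8785 × (1+0.041)^(−2) = 394,518.8785 × 0.922781 = 364,054.4390

€364,054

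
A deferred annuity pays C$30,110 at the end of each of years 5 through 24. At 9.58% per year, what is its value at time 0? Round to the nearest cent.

PV at t=4 (ordinary 20-year annuity): 30110 × a(20|0.0958) = 30110 × 8.763437 = 263,867.1012
Discount back 4 years: 263,867.1012 × (1+0.0958)^(−4) = 263,867.1012 × 0.693545 = 183,003.7806

C$183,003.78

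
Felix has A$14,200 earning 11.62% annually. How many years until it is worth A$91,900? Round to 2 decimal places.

16.99 years

n = ln(91900/14200) / ln(1+0.1162) = ln(6.47183) / 0.109930 = 16.9877 years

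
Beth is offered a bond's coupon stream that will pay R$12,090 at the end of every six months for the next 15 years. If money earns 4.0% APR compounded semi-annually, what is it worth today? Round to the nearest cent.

R$270,773.15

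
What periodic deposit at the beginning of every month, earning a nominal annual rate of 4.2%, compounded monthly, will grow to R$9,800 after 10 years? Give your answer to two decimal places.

i = 0.042/12 = 0.0035 per month; n = 10·12 = 120.
PMT = 9800 / ( [(1+0.0035)^120 − 1] / 0.0035 × (1+i) ) = 9800 / 149.333968 = 65.6247

R$65.62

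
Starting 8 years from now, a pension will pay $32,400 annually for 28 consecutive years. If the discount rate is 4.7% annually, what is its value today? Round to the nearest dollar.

$361,690

Value one period before first payment (t=7): 32400 × [1 − (1+0.047)^(−28)] / 0.047 = 32400 × 15.396356 = 498,841.9248
PV₀ = 498,841.9248 / (1+0.047)^7 = 498,841.9248 / 1.379198 = 361,689.7277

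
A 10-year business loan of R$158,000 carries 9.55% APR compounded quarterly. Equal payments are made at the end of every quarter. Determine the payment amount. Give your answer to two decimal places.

With 4 periods per year: i = 0.023875, n = 40.
PMT = 158000 / ( [1 − (1+0.023875)^(−40)] / 0.023875 ) = 158000 / 25.585137 = 6,175.4603

R$6,175.46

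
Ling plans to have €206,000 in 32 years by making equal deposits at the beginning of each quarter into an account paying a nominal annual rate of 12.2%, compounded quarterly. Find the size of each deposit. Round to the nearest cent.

€133.16

i = 0.122/4 = 0.0305 per quarter; n = 32·4 = 128.
PMT = 206000 / ( [(1+0.0305)^128 − 1] / 0.0305 × (1+i) ) = 206000 / 1547.066740 = 133.1552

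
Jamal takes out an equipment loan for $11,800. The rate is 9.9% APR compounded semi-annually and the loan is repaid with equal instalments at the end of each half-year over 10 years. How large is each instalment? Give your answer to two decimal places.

Periodic rate i = 0.099/2 = 0.0495; n = 10 × 2 = 20 periods.
PMT = 11800 / ( [1 − (1+0.0495)^(−20)] / 0.0495 ) = 11800 / 12.515214 = 942.8524

$942.85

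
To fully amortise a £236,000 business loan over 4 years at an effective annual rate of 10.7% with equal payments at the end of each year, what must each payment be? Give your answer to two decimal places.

£75,582.34

PMT = 236000 / ( [1 − (1+0.107)^(−4)] / 0.107 ) = 236000 / 3.122423 = 75,582.3350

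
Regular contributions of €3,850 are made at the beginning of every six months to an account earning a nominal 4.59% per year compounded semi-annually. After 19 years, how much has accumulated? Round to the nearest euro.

€234,837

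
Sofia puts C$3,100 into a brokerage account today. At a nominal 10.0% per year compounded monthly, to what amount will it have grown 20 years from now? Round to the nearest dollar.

C$22,717

With 12 periods per year: i = 0.00833333, n = 240.
FV = PV·(1+i)^n = 3,100 × 7.328074 = 22,717.0283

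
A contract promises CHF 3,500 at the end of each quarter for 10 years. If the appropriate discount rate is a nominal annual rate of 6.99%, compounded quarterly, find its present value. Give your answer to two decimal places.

i = 0.0699/4 = 0.017475 per quarter; n = 10·4 = 40.
PV = PMT · [1 − (1+i)^(−n)] / i = 3500 · 28.607025 = 100,124.5874

CHF 100,124.59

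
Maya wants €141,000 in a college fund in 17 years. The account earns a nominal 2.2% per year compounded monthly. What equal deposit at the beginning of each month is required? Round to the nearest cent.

Periodic rate i = 0.022/12 = 0.00183333; n = 17 × 12 = 204 periods.
FV-annuity factor × (1+i) = 247.565507; PMT = 141000 / 247.565507 = 569.5462

€569.55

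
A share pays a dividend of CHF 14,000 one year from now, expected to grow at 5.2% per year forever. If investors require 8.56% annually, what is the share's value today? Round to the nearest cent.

CHF 416,666.67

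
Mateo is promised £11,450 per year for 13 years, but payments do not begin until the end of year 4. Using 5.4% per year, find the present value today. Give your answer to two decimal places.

Value one period before first payment (t=3): 11450 × [1 − (1+0.054)^(−13)] / 0.054 = 11450 × 9.171388 = 105,012.3946
PV₀ = 105,012.3946 / (1+0.054)^3 = 105,012.3946 / 1.170905 = 89,684.7763

£89,684.78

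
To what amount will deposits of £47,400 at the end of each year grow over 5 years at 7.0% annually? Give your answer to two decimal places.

£272,585.03

FV = PMT · [(1+i)^n − 1] / i = 47400 · 5.750739 = 272,585.0291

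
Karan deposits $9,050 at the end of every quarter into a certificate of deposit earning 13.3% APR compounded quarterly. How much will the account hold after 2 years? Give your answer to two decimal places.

$81,409.77

i = 0.133/4 = 0.03325 per quarter; n = 2·4 = 8.
FV = 9050 × [(1+0.03325)^8 − 1] / 0.03325 = 9050 × 8.995554 = 81,409.7663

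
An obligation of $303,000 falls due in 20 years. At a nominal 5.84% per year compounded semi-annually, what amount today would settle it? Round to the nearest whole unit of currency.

Periodic rate i = 0.0584/2 = 0.0292; n = 20 × 2 = 40 periods.
PV = 303,000 / (1 + 0.0292)^40 = 303,000 / 3.162213 = 95,818.9764

$95,819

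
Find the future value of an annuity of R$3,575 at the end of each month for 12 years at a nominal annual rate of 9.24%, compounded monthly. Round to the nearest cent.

With 12 periods per year: i = 0.0077, n = 144.
FV = 3575 × [(1+0.0077)^144 − 1] / 0.0077 = 3575 × 262.061675 = 936,870.4887

R$936,870.49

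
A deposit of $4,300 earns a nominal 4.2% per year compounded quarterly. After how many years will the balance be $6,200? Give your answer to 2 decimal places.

Periodic rate i = 0.042/4 = 0.0105.
(1+i)^n = 6200/4300 = 1.44186, so n = ln 1.44186 / ln 1.0105 = 35.0335 quarters
= 35.0335/4 years

8.76 years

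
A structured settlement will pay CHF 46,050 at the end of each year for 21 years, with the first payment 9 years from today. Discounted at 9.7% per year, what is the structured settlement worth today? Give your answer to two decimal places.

CHF 193,968.62

Value one period before first payment (t=8): 46050 × [1 − (1+0.097)^(−21)] / 0.097 = 46050 × 8.833949 = 406,803.3351
Discount back 8 years: 406,803.3351 × (1+0.097)^(−8) = 406,803.3351 × 0.476812 = 193,968.6237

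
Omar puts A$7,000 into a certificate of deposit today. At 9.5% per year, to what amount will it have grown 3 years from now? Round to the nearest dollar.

A$9,191

FV = PV·(1+i)^n = 7,000 × 1.312932 = 9,190.5266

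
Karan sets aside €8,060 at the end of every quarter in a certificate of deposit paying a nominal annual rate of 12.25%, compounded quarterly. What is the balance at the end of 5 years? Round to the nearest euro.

Periodic rate i = 0.1225/4 = 0.030625; n = 5 × 4 = 20 periods.
FV = PMT · [(1+i)^n − 1] / i = 8060 · 27.041857 = 217,957.3683

€217,957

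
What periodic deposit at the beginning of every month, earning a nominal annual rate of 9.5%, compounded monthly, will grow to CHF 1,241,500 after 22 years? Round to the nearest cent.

CHF 1,389.35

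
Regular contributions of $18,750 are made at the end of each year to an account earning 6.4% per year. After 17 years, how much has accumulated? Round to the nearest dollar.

FV = 18750 × [(1+0.064)^17 − 1] / 0.064 = 18750 × 29.231739 = 548,095.1127

$548,095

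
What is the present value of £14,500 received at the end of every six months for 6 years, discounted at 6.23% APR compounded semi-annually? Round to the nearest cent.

i = 0.0623/2 = 0.03115 per half-year; n = 6·2 = 12.
PV = PMT · [1 − (1+i)^(−n)] / i = 14500 · 9.886016 = 143,347.2349

£143,347.23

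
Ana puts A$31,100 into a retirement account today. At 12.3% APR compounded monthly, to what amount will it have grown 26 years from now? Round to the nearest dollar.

With 12 periods per year: i = 0.01025, n = 312.
31,100 × (1+0.01025)^312 = 31,100 × 24.088183 = 749,142.4946

A$749,142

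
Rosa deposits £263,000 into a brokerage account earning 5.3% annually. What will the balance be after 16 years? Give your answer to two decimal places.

£600,910.35

FV = PV·(1+i)^n = 263,000 × 2.284830 = 600,910.3544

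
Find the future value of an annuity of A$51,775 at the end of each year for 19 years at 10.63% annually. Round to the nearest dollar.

A$2,833,196

FV = PMT · [(1+i)^n − 1] / i = 51775 · 54.721308 = 2,833,195.7399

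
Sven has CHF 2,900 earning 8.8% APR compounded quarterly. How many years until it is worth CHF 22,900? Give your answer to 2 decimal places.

Periodic rate i = 0.088/4 = 0.022.
n = ln(22900/2900) / ln(1+0.022) = ln(7.89655) / 0.021761 = 94.9579 quarters
= 94.9579/4 years

23.74 years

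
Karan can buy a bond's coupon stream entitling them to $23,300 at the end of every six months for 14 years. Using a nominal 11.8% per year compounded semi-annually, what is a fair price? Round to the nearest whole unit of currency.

i = 0.118/2 = 0.059 per half-year; n = 14·2 = 28.
PV = PMT · [1 − (1+i)^(−n)] / i = 23300 · 13.544592 = 315,588.9856

$315,589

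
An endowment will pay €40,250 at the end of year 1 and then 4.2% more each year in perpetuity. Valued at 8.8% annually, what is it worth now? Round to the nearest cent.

€875,000.00

PV = D₁/(r − g) = 40250/(0.088 − 0.042) = 875,000.0000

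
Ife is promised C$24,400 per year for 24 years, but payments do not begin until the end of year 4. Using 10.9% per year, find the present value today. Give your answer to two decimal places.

C$150,419.84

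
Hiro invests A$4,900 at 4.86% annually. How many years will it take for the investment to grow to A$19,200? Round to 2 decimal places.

28.78 years

n = ln(19200/4900) / ln(1+0.0486) = ln(3.91837) / 0.047456 = 28.7777 years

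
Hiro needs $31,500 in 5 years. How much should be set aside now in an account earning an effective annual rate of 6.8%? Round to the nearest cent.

PV = 31,500 / (1 + 0.068)^5 = 31,500 / 1.389493 = 22,670.1446

$22,670.14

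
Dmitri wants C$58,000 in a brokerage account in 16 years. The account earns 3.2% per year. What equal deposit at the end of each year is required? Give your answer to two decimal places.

PMT = 58000 / ( [(1+0.032)^16 − 1] / 0.032 ) = 58000 / 20.477939 = 2,832.3162

C$2,832.32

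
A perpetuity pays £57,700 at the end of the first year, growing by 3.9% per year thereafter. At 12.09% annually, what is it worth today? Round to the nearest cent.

PV = D₁/(r − g) = 57700/(0.1209 − 0.039) = 704,517.7045

£704,517.70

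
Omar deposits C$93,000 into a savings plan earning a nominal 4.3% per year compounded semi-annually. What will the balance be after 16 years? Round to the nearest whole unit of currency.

With 2 periods per year: i = 0.0215, n = 32.
93,000 × (1+0.0215)^32 = 93,000 × 1.975276 = 183,700.7035

C$183,701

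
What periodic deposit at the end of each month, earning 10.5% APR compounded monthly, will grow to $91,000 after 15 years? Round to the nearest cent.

$209.66

i = 0.105/12 = 0.00875 per month; n = 15·12 = 180.
PMT = 91000 / ( [(1+0.00875)^180 − 1] / 0.00875 ) = 91000 / 434.029805 = 209.6630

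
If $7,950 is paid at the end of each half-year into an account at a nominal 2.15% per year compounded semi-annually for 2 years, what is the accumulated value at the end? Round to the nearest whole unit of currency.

$32,316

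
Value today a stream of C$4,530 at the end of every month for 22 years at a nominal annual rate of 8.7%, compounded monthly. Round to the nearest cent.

With 12 periods per year: i = 0.00725, n = 264.
Annuity factor a(264|0.00725) = 117.446735; PV = 4530 × 117.446735 = 532,033.7102

C$532,033.71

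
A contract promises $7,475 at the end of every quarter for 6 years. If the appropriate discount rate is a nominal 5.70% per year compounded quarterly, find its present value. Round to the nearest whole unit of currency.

$151,040

With 4 periods per year: i = 0.01425, n = 24.
PV = 7475 × [1 − (1+0.01425)^(−24)] / 0.01425 = 7475 × 20.205969 = 151,039.6157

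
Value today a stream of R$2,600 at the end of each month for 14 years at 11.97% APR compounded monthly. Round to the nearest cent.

With 12 periods per year: i = 0.009975, n = 168.
Annuity factor a(168|0.009975) = 81.331447; PV = 2600 × 81.331447 = 211,461.7622

R$211,461.76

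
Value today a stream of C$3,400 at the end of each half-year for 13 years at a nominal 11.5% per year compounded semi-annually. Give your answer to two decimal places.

C$45,310.01

With 2 periods per year: i = 0.0575, n = 26.
PV = 3400 × [1 − (1+0.0575)^(−26)] / 0.0575 = 3400 × 13.326474 = 45,310.0131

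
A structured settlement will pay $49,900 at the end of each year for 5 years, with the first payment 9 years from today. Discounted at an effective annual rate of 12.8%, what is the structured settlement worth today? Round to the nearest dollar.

$67,290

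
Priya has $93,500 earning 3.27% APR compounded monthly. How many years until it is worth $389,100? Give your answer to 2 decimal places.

Periodic rate i = 0.0327/12 = 0.002725.
(1+i)^n = 389100/93500 = 4.16150, so n = ln 4.16150 / ln 1.00273 = 523.9695 months
= 523.9695/12 years

43.66 years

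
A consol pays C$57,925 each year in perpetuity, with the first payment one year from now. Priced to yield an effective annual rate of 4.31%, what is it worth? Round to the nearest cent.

PV = PMT / i = 57925 / 0.0431 = 1,343,967.5174

C$1,343,967.52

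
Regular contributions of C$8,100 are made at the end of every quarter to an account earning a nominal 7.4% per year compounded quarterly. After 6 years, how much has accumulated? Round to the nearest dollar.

C$241,957

i = 0.074/4 = 0.0185 per quarter; n = 6·4 = 24.
Accumulation factor s(24|0.0185) = 29.871279; FV = 8100 × 29.871279 = 241,957.3572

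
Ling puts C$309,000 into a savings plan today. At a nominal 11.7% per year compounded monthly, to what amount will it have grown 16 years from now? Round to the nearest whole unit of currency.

C$1,990,765

i = 0.117/12 = 0.00975 per month; n = 16·12 = 192.
309,000 × (1+0.00975)^192 = 309,000 × 6.442605 = 1,990,764.8000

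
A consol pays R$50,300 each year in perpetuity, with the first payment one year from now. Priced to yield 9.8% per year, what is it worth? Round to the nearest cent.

R$513,265.31

PV = PMT / i = 50300 / 0.098 = 513,265.3061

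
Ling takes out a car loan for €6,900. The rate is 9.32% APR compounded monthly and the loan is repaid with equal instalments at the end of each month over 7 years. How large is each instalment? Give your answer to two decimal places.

€112.14

With 12 periods per year: i = 0.00776667, n = 84.
PMT = 6900 / ( [1 − (1+0.00776667)^(−84)] / 0.00776667 ) = 6900 / 61.531074 = 112.1385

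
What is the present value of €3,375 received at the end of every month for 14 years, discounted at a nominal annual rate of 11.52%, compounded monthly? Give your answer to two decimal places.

€280,944.88

With 12 periods per year: i = 0.0096, n = 168.
PV = 3375 × [1 − (1+0.0096)^(−168)] / 0.0096 = 3375 × 83.242926 = 280,944.8754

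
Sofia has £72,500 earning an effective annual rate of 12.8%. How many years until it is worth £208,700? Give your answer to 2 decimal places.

n = ln(208700/72500) / ln(1+0.128) = ln(2.87862) / 0.120446 = 8.7783 years

8.78 years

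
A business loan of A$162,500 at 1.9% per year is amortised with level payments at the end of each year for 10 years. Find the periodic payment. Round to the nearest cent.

A$17,996.04

Annuity-PV factor = 9.029765; PMT = 162500 / 9.029765 = 17,996.0390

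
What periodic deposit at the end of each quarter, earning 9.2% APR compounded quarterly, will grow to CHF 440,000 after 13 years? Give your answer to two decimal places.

CHF 4,473.19

Periodic rate i = 0.092/4 = 0.023; n = 13 × 4 = 52 periods.
FV-annuity factor = 98.363828; PMT = 440000 / 98.363828 = 4,473.1891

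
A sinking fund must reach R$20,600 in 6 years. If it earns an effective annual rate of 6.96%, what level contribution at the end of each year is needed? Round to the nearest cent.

R$2,882.70

PMT = 20600 / ( [(1+0.0696)^6 − 1] / 0.0696 ) = 20600 / 7.146083 = 2,882.6981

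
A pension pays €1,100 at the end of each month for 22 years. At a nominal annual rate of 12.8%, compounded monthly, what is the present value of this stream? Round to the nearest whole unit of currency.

With 12 periods per year: i = 0.0106667, n = 264.
Annuity factor a(264|0.0106667) = 88.055252; PV = 1100 × 88.055252 = 96,860.7770

€96,861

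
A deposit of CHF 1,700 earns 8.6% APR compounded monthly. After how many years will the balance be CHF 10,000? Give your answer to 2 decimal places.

20.68 years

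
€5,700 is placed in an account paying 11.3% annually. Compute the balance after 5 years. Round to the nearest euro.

€9,735

FV = PV·(1+i)^n = 5,700 × 1.707953 = 9,735.3300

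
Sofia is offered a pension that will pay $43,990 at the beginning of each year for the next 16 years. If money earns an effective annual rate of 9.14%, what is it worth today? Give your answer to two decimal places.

$395,668.04

PV = PMT · [1 − (1+i)^(−n)] / i × (1+i) = 43990 · 8.994500 = 395,668.0399
(annuity-due: payments at period start, so ×(1+i).)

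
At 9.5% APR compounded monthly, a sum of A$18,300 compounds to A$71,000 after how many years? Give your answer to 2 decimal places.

Periodic rate i = 0.095/12 = 0.00791667.
(1+i)^n = 71000/18300 = 3.87978, so n = ln 3.87978 / ln 1.00792 = 171.9333 months
= 171.9333/12 years

14.33 years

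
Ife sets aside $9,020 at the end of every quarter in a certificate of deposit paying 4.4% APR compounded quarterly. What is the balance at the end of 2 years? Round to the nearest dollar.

$75,000

i = 0.044/4 = 0.011 per quarter; n = 2·4 = 8.
FV = PMT · [(1+i)^n − 1] / i = 9020 · 8.314870 = 75,000.1273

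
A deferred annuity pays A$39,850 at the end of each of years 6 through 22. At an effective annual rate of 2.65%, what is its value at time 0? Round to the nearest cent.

PV at t=5 (ordinary 17-year annuity): 39850 × a(17|0.0265) = 39850 × 13.544955 = 539,766.4710
PV₀ = 539,766.4710 / (1+0.0265)^5 = 539,766.4710 / 1.139711 = 473,599.3910

A$473,599.39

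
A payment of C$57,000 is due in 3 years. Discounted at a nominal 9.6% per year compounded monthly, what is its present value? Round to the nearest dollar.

With 12 periods per year: i = 0.008, n = 36.
PV = 57,000 / (1 + 0.008)^36 = 57,000 / 1.332230 = 42,785.4102

C$42,785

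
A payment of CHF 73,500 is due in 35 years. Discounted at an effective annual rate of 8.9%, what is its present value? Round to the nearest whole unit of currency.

PV = FV·(1+i)^(−n) = 73,500 × 0.050585 = 3,718.0185

CHF 3,718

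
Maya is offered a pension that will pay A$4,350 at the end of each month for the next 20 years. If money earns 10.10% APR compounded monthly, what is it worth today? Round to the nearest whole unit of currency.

With 12 periods per year: i = 0.00841667, n = 240.
PV = PMT · [1 − (1+i)^(−n)] / i = 4350 · 102.917036 = 447,689.1073

A$447,689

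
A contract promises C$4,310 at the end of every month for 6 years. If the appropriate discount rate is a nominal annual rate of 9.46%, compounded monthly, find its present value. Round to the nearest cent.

i = 0.0946/12 = 0.00788333 per month; n = 6·12 = 72.
Annuity factor a(72|0.00788333) = 54.780458; PV = 4310 × 54.780458 = 236,103.7720

C$236,103.77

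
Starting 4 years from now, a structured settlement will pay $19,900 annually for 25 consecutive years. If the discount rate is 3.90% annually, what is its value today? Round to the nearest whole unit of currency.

Value one period before first payment (t=3): 19900 × [1 − (1+0.039)^(−25)] / 0.039 = 19900 × 15.788520 = 314,191.5426
Discount back 3 years: 314,191.5426 × (1+0.039)^(−3) = 314,191.5426 × 0.891566 = 280,122.4060

$280,122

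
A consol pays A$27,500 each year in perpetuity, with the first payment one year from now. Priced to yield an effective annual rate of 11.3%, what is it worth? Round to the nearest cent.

A$243,362.83

PV = C/r = 27500/0.113 = 243,362.8319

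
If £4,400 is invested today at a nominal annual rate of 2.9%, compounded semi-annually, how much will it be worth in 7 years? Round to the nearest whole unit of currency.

Periodic rate i = 0.029/2 = 0.0145; n = 7 × 2 = 14 periods.
FV = PV·(1+i)^n = 4,400 × 1.223288 = 5,382.4672

£5,382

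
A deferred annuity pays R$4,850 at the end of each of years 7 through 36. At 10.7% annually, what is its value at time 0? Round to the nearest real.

Value one period before first payment (t=6): 4850 × [1 − (1+0.107)^(−30)] / 0.107 = 4850 × 8.903015 = 43,179.6218
Discount back 6 years: 43,179.6218 × (1+0.107)^(−6) = 43,179.6218 × 0.543393 = 23,463.5169

R$23,464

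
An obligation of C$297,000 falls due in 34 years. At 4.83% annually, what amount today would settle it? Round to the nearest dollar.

C$59,737

PV = 297,000 / (1 + 0.0483)^34 = 297,000 / 4.971757 = 59,737.4297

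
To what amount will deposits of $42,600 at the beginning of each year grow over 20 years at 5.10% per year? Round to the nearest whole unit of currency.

$1,496,192

FV = PMT · [(1+i)^n − 1] / i × (1+i) = 42600 · 35.121877 = 1,496,191.9513
Payments are at the start of each period, so multiply by (1+i).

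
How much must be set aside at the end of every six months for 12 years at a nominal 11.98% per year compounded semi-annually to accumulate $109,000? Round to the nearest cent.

With 2 periods per year: i = 0.0599, n = 24.
FV-annuity factor = 50.747532; PMT = 109000 / 50.747532 = 2,147.8877

$2,147.89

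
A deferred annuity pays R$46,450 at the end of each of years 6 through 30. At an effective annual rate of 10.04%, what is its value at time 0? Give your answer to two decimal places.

R$260,520.99

PV at t=5 (ordinary 25-year annuity): 46450 × a(25|0.1004) = 46450 × 9.049194 = 420,335.0730
PV₀ = 420,335.0730 / (1+0.1004)^5 = 420,335.0730 / 1.613440 = 260,520.9905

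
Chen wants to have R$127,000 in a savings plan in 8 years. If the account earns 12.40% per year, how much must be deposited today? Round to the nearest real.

R$49,851

Discount factor = (1+0.124)^(−8) = 0.392527; PV = 127,000 × 0.392527 = 49,850.9261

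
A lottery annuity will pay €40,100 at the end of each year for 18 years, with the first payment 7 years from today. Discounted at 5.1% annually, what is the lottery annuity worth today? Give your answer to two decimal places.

€345,096.80

Value one period before first payment (t=6): 40100 × [1 − (1+0.051)^(−18)] / 0.051 = 40100 × 11.598794 = 465,111.6562
PV₀ = 465,111.6562 / (1+0.051)^6 = 465,111.6562 / 1.347772 = 345,096.7962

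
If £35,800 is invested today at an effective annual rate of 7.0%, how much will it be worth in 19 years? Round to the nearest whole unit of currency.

£129,472

FV = PV·(1+i)^n = 35,800 × 3.616528 = 129,471.6858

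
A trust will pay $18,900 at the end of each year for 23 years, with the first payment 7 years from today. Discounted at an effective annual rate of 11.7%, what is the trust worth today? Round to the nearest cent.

Value one period before first payment (t=6): 18900 × [1 − (1+0.117)^(−23)] / 0.117 = 18900 × 7.876211 = 148,860.3969
Discount back 6 years: 148,860.3969 × (1+0.117)^(−6) = 148,860.3969 × 0.514850 = 76,640.8185

$76,640.82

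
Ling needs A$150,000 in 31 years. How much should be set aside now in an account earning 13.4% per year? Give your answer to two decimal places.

PV = FV·(1+i)^(−n) = 150,000 × 0.020277 = 3,041.4912

A$3,041.49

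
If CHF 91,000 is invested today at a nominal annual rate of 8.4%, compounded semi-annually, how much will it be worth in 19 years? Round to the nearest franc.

i = 0.084/2 = 0.042 per half-year; n = 19·2 = 38.
91,000 × (1+0.042)^38 = 91,000 × 4.774999 = 434,524.9447

CHF 434,525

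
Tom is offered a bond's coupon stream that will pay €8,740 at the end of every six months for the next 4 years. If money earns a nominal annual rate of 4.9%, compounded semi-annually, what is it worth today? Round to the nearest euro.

€62,801

Periodic rate i = 0.049/2 = 0.0245; n = 4 × 2 = 8 periods.
PV = PMT · [1 − (1+i)^(−n)] / i = 8740 · 7.185448 = 62,800.8146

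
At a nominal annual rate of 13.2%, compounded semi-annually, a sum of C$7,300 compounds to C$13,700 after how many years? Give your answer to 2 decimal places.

Periodic rate i = 0.132/2 = 0.066.
(1+i)^n = 13700/7300 = 1.87671, so n = ln 1.87671 / ln 1.066 = 9.8496 half-years
= 9.8496/2 years

4.92 years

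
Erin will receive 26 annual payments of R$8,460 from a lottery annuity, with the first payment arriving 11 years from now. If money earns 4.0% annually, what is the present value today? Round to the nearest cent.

Value one period before first payment (t=10): 8460 × [1 − (1+0.04)^(−26)] / 0.04 = 8460 × 15.982769 = 135,214.2272
Discount back 10 years: 135,214.2272 × (1+0.04)^(−10) = 135,214.2272 × 0.675564 = 91,345.8870

R$91,345.89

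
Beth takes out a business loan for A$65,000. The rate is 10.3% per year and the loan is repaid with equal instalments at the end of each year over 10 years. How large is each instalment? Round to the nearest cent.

A$10,715.16

PMT = 65000 / ( [1 − (1+0.103)^(−10)] / 0.103 ) = 65000 / 6.066170 = 10,715.1629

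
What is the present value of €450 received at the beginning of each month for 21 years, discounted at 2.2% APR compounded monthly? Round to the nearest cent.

€90,913.64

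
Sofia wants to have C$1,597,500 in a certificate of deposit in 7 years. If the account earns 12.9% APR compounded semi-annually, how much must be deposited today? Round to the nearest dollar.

C$665,889

i = 0.129/2 = 0.0645 per half-year; n = 7·2 = 14.
PV = FV·(1+i)^(−n) = 1,597,500 × 0.416832 = 665,888.5481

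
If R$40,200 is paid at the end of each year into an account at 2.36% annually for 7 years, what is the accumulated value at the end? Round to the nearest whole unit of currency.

FV = PMT · [(1+i)^n − 1] / i = 40200 · 7.515560 = 302,125.5206

R$302,126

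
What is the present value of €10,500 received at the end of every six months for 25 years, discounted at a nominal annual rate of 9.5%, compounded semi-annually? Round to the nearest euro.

€199,336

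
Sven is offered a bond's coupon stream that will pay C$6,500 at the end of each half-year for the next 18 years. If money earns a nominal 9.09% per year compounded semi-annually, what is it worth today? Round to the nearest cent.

With 2 periods per year: i = 0.04545, n = 36.
PV = 6500 × [1 − (1+0.04545)^(−36)] / 0.04545 = 6500 × 17.560508 = 114,143.2993

C$114,143.30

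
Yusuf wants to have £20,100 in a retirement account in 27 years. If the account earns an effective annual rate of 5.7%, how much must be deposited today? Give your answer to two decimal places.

£4,499.57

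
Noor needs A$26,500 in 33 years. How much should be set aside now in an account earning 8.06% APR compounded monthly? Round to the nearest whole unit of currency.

Periodic rate i = 0.0806/12 = 0.00671667; n = 33 × 12 = 396 periods.
PV = FV·(1+i)^(−n) = 26,500 × 0.070587 = 1,870.5592

A$1,871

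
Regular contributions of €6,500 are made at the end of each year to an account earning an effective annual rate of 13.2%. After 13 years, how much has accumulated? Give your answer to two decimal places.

€197,556.34

Accumulation factor s(13|0.132) = 30.393283; FV = 6500 × 30.393283 = 197,556.3364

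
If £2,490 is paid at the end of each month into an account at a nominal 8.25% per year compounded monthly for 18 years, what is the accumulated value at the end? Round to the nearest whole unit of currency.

i = 0.0825/12 = 0.006875 per month; n = 18·12 = 216.
FV = 2490 × [(1+0.006875)^216 − 1] / 0.006875 = 2490 × 493.467354 = 1,228,733.7124

£1,228,734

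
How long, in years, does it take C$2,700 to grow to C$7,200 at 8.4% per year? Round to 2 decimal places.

12.16 years

n = ln(7200/2700) / ln(1+0.084) = ln(2.66667) / 0.080658 = 12.1604 years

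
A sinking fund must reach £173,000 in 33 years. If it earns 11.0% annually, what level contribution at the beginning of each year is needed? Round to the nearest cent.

PMT = 173000 / ( [(1+0.11)^33 − 1] / 0.11 × (1+i) ) = 173000 / 305.837437 = 565.6600

£565.66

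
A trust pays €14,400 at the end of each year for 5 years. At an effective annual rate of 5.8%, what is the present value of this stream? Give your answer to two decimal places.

€60,989.50

PV = 14400 × [1 − (1+0.058)^(−5)] / 0.058 = 14400 × 4.235382 = 60,989.4973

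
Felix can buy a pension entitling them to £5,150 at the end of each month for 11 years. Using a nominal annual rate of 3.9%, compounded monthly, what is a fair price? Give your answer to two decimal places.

£552,059.33

Periodic rate i = 0.039/12 = 0.00325; n = 11 × 12 = 132 periods.
Annuity factor a(132|0.00325) = 107.195986; PV = 5150 × 107.195986 = 552,059.3279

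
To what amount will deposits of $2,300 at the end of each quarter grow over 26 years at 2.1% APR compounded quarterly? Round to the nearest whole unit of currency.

$317,124

Periodic rate i = 0.021/4 = 0.00525; n = 26 × 4 = 104 periods.
FV = 2300 × [(1+0.00525)^104 − 1] / 0.00525 = 2300 × 137.879995 = 317,123.9874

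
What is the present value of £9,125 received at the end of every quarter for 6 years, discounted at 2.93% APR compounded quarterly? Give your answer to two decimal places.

£200,160.34

i = 0.0293/4 = 0.007325 per quarter; n = 6·4 = 24.
PV = PMT · [1 − (1+i)^(−n)] / i = 9125 · 21.935380 = 200,160.3445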